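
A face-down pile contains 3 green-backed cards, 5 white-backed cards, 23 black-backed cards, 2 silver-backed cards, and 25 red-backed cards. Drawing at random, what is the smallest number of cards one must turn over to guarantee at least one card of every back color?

The hardest back color to obtain is silver-backed: we could draw every other card first — 58 − 2 = 56 cards — without a single silver-backed one.
The next draw must be silver-backed, so 56 + 1 = 57.

57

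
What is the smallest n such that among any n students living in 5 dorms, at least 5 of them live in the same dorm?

21

There are 5 dorms acting as pigeonholes.
With 5 × 4 = 20 students we could place exactly 4 in each, with no class reaching 5.
One more forces some class to hold 5, so 20 + 1 = 21.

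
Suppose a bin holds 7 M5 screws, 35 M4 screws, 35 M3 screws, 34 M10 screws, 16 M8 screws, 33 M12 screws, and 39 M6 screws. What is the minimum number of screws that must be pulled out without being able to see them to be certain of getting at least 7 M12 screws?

The worst case draws every non-M12 screw first: 7 + 35 + 35 + 34 + 16 + 39 = 166.
The next 7 draws are then forced to be M12, giving 166 + 7 = 173.

173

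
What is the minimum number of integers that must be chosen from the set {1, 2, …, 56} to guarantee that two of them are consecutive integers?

29

Partition {1, …, 56} into 28 pairs: {1,2}, {3,4}, …, {55,56}.
Choosing 28 integers — say the 28 even numbers 2, 4, …, 56 — takes one from each pair and avoids the property.
Choosing 29 forces two into the same pair by pigeonhole, and those are consecutive. So 29.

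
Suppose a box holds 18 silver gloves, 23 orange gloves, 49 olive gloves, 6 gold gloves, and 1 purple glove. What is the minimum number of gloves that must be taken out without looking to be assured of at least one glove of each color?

The hardest color to obtain is purple: we could draw every other glove first — 97 − 1 = 96 gloves — without a single purple one.
The next draw must be purple, so 96 + 1 = 97.

97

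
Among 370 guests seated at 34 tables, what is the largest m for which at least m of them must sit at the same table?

11

The 370 guests fall into 34 tables.
If each of the 34 tables held at most 10, the total would be at most 34 × 10 = 340 < 370, a contradiction.
So at least one holds ⌈370/34⌉ = 11.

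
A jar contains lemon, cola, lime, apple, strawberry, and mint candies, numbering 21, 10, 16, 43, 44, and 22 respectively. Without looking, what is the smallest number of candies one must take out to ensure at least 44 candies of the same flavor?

156

Treat the 6 flavors as pigeonholes.
In the worst case we take at most 43 of each flavor, but all 21 lemon, all 10 cola, all 16 lime, and all 22 mint (fewer than 43), giving 21 + 10 + 16 + 43 + 43 + 22 = 155.
One more candy then forces some flavor to 44, so 155 + 1 = 156.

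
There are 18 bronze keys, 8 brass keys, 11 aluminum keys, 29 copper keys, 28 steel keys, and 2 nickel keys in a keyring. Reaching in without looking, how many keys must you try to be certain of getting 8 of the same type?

In the worst case we take at most 7 of each type, but all 2 nickel (fewer than 7), giving 7 + 7 + 7 + 7 + 7 + 2 = 37.
One more key then forces some type to 8, so 37 + 1 = 38.

38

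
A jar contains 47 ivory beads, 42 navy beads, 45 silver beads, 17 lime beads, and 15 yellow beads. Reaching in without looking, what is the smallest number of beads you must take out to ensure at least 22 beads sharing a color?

96

In the worst case we take at most 21 of each color, but all 17 lime and all 15 yellow (fewer than 21), giving 21 + 21 + 21 + 17 + 15 = 95.
One more bead then forces some color to 22, so 95 + 1 = 96.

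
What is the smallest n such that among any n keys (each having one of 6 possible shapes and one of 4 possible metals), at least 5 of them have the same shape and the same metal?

There are 6 × 4 = 24 (shape, metal) combinations acting as pigeonholes.
With 24 × 4 = 96 keys we could place exactly 4 in each, with no (shape, metal) pair reaching 5.
One more forces some (shape, metal) pair to hold 5, so 96 + 1 = 97.

97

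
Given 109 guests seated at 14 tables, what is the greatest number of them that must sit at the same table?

8

If each of the 14 tables held at most 7, the total would be at most 14 × 7 = 98 < 109, a contradiction.
So at least one holds ⌈109/14⌉ = 8.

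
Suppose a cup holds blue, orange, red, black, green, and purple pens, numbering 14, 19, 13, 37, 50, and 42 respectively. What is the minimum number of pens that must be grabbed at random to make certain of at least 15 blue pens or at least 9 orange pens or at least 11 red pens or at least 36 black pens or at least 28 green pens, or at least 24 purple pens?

The worst case stops just short of every target: 14 blue, 8 orange, 10 red, 35 black, 27 green, 23 purple — 14 + 8 + 10 + 35 + 27 + 23 = 117 pens.
One more pen must push some ink color to its target, so 117 + 1 = 118.

118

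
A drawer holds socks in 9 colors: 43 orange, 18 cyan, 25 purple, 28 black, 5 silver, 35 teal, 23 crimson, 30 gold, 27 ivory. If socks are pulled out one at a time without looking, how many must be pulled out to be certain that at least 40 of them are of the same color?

231

In the worst case we take at most 39 of each color, but all 18 cyan, all 25 purple, all 28 black, all 5 silver, all 35 teal, all 23 crimson, all 30 gold, and all 27 ivory (fewer than 39), giving 39 + 18 + 25 + 28 + 5 + 35 + 23 + 30 + 27 = 230.
One more sock then forces some color to 40, so 230 + 1 = 231.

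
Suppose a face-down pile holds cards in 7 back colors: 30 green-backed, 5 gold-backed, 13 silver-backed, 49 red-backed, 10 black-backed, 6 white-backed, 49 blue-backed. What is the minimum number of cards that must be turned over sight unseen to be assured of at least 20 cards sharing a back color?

In the worst case we take at most 19 of each back color, but all 5 gold-backed, all 13 silver-backed, all 10 black-backed, and all 6 white-backed (fewer than 19), giving 19 + 5 + 13 + 19 + 10 + 6 + 19 = 91.
One more card then forces some back color to 20, so 91 + 1 = 92.

92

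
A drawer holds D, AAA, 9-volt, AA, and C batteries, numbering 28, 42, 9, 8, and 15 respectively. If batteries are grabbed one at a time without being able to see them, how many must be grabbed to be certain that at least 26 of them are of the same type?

In the worst case we take at most 25 of each type, but all 9 9-volt, all 8 AA, and all 15 C (fewer than 25), giving 25 + 25 + 9 + 8 + 15 = 82.
One more battery then forces some type to 26, so 82 + 1 = 83.

83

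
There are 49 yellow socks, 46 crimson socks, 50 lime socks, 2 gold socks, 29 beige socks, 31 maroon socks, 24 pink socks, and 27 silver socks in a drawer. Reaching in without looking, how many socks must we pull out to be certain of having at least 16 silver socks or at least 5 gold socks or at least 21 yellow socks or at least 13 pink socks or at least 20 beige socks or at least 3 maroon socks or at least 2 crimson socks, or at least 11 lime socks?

82

Each of the 8 colors has its own threshold; avoid all of them simultaneously.
The worst case stops just short of every target: 20 yellow, 1 crimson, 10 lime, all 2 gold, 19 beige, 2 maroon, 12 pink, 15 silver — 20 + 1 + 10 + 2 + 19 + 2 + 12 + 15 = 81 socks.
One more sock must push some color to its target, so 81 + 1 = 82.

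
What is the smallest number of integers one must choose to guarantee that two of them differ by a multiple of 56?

57

Two integers differ by a multiple of 56 exactly when they share a remainder mod 56.
There are 56 residue classes mod 56, so 56 integers can all lie in distinct classes.
One more integer must repeat a residue, giving a difference divisible by 56. So n = 56 + 1 = 57.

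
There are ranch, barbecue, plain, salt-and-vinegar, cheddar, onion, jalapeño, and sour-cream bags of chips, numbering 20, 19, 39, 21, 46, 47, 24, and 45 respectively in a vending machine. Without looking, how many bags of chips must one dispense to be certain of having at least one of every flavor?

The hardest flavor to obtain is barbecue: we could draw every other bag of chips first — 261 − 19 = 242 bags of chips — without a single barbecue one.
The next draw must be barbecue, so 242 + 1 = 243.

243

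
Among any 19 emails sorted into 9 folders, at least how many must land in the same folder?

3

The 19 emails fall into 9 folders.
If each of the 9 folders held at most 2, the total would be at most 9 × 2 = 18 < 19, a contradiction.
So at least one holds ⌈19/9⌉ = 3.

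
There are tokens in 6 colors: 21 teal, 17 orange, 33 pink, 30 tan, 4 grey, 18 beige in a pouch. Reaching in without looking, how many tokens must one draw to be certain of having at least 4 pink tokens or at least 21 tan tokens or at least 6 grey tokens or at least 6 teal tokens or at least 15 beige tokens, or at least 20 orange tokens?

64

Each of the 6 colors has its own threshold; avoid all of them simultaneously.
The worst case stops just short of every target: 5 teal, all 17 orange, 3 pink, 20 tan, all 4 grey, 14 beige — 5 + 17 + 3 + 20 + 4 + 14 = 63 tokens.
One more token must push some color to its target, so 63 + 1 = 64.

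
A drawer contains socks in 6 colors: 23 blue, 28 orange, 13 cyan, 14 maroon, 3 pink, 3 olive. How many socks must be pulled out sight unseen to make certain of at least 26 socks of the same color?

82

Treat the 6 colors as pigeonholes.
In the worst case we take at most 25 of each color, but all 23 blue, all 13 cyan, all 14 maroon, all 3 pink, and all 3 olive (fewer than 25), giving 23 + 25 + 13 + 14 + 3 + 3 = 81.
One more sock then forces some color to 26, so 81 + 1 = 82.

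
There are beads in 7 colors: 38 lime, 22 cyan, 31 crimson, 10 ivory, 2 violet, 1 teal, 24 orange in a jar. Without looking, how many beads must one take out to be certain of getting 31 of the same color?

120

In the worst case we take at most 30 of each color, but all 22 cyan, all 10 ivory, all 2 violet, all 1 teal, and all 24 orange (fewer than 30), giving 30 + 22 + 30 + 10 + 2 + 1 + 24 = 119.
One more bead then forces some color to 31, so 119 + 1 = 120.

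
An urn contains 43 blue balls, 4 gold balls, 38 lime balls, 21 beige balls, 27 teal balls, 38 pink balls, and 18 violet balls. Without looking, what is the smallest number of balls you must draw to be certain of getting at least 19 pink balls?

170

To avoid pink balls as long as possible, exhaust the other 6 colors first.
The worst case draws every non-pink ball first: 43 + 4 + 38 + 21 + 27 + 18 = 151.
The next 19 draws are then forced to be pink, giving 151 + 19 = 170.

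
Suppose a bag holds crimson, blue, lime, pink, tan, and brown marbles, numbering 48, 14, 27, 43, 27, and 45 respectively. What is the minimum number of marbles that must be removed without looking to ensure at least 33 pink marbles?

194

The worst case draws every non-pink marble first: 48 + 14 + 27 + 27 + 45 = 161.
The next 33 draws are then forced to be pink, giving 161 + 33 = 194.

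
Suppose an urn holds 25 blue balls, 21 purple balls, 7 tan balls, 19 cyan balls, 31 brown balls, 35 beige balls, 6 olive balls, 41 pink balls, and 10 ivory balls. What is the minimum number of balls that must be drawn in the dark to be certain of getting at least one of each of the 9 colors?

The hardest color to obtain is olive: we could draw every other ball first — 195 − 6 = 189 balls — without a single olive one.
The next draw must be olive, so 189 + 1 = 190.

190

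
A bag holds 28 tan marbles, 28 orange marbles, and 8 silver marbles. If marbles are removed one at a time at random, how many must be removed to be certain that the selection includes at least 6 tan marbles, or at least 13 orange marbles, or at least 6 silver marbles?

23

The worst case stops just short of every target: 5 tan, 12 orange, 5 silver — 5 + 12 + 5 = 22 marbles.
One more marble must push some color to its target, so 22 + 1 = 23.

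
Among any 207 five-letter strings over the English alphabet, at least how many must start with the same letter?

The 207 five-letter strings over the English alphabet fall into 26 possible first letters.
If each of the 26 possible first letters held at most 7, the total would be at most 26 × 7 = 182 < 207, a contradiction.
So at least one holds ⌈207/26⌉ = 8.

8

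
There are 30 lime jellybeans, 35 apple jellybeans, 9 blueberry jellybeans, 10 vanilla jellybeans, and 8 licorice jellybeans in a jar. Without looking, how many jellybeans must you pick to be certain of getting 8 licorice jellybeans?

92

The worst case draws every non-licorice jellybean first: 30 + 35 + 9 + 10 = 84.
The next 8 draws are then forced to be licorice, giving 84 + 8 = 92.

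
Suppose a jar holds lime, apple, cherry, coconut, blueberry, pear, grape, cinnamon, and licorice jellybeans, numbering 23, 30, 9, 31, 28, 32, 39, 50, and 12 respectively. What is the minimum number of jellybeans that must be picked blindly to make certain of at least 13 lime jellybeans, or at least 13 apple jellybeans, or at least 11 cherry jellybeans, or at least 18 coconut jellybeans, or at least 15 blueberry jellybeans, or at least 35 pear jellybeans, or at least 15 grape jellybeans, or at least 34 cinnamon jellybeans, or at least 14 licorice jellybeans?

156

The worst case stops just short of every target: 12 lime, 12 apple, all 9 cherry, 17 coconut, 14 blueberry, all 32 pear, 14 grape, 33 cinnamon, all 12 licorice — 12 + 12 + 9 + 17 + 14 + 32 + 14 + 33 + 12 = 155 jellybeans.
One more jellybean must push some flavor to its target, so 155 + 1 = 156.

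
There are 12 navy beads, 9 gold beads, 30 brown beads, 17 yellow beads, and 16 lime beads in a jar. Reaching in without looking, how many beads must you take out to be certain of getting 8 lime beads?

The worst case draws every non-lime bead first: 12 + 9 + 30 + 17 = 68.
The next 8 draws are then forced to be lime, giving 68 + 8 = 76.

76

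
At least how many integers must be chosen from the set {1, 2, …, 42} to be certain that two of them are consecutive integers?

Partition {1, …, 42} into 21 pairs: {1,2}, {3,4}, …, {41,42}.
Choosing 21 integers — say the 21 even numbers 2, 4, …, 42 — takes one from each pair and avoids the property.
Choosing 22 forces two into the same pair by pigeonhole, and those are consecutive. So 22.

22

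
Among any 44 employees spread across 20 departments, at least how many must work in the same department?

3

If each of the 20 departments held at most 2, the total would be at most 20 × 2 = 40 < 44, a contradiction.
So at least one holds ⌈44/20⌉ = 3.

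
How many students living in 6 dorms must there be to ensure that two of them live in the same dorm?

7

There are 6 dorms acting as pigeonholes.
With 6 students we could place one in each, avoiding any repeat.
One more forces some class to hold 2, so 6 + 1 = 7.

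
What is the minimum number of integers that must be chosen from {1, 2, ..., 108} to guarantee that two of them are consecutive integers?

Partition {1, …, 108} into 54 pairs: {1,2}, {3,4}, …, {107,108}.
Choosing 54 integers — say the 54 even numbers 2, 4, …, 108 — takes one from each pair and avoids the property.
Choosing 55 forces two into the same pair by pigeonhole, and those are consecutive. So 55.

55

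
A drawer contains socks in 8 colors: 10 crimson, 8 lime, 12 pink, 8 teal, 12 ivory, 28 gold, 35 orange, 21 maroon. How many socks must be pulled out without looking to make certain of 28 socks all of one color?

Treat the 8 colors as pigeonholes.
In the worst case we take at most 27 of each color, but all 10 crimson, all 8 lime, all 12 pink, all 8 teal, all 12 ivory, and all 21 maroon (fewer than 27), giving 10 + 8 + 12 + 8 + 12 + 27 + 27 + 21 = 125.
One more sock then forces some color to 28, so 125 + 1 = 126.

126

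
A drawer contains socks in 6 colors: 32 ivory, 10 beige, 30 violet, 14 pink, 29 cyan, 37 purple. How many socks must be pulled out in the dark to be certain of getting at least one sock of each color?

143

The hardest color to obtain is beige: we could draw every other sock first — 152 − 10 = 142 socks — without a single beige one.
The next draw must be beige, so 142 + 1 = 143.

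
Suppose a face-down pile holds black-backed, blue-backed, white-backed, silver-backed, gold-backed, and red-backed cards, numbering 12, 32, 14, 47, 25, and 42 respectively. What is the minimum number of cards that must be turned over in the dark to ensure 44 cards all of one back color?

169

Treat the 6 back colors as pigeonholes.
In the worst case we take at most 43 of each back color, but all 12 black-backed, all 32 blue-backed, all 14 white-backed, all 25 gold-backed, and all 42 red-backed (fewer than 43), giving 12 + 32 + 14 + 43 + 25 + 42 = 168.
One more card then forces some back color to 44, so 168 + 1 = 169.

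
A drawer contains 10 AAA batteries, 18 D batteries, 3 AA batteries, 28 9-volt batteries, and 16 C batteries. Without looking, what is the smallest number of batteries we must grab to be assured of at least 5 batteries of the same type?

Treat the 5 types as pigeonholes.
In the worst case we take at most 4 of each type, but all 3 AA (fewer than 4), giving 4 + 4 + 3 + 4 + 4 = 19.
One more battery then forces some type to 5, so 19 + 1 = 20.

20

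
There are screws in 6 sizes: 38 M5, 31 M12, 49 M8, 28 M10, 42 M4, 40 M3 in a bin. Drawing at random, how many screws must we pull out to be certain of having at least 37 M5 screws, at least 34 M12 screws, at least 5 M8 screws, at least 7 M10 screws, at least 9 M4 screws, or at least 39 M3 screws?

124

The worst case stops just short of every target: 36 M5, all 31 M12, 4 M8, 6 M10, 8 M4, 38 M3 — 36 + 31 + 4 + 6 + 8 + 38 = 123 screws.
One more screw must push some size to its target, so 123 + 1 = 124.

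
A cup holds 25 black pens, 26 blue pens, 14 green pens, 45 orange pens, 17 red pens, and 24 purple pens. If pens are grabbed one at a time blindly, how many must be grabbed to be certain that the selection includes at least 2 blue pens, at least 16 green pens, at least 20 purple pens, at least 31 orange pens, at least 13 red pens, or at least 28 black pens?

Each of the 6 ink colors has its own threshold; avoid all of them simultaneously.
The worst case stops just short of every target: all 25 black, 1 blue, all 14 green, 30 orange, 12 red, 19 purple — 25 + 1 + 14 + 30 + 12 + 19 = 101 pens.
One more pen must push some ink color to its target, so 101 + 1 = 102.

102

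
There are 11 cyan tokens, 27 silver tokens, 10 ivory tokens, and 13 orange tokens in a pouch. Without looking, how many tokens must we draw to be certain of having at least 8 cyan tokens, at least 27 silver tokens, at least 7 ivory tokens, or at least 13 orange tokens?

52

The worst case stops just short of every target: 7 cyan, 26 silver, 6 ivory, 12 orange — 7 + 26 + 6 + 12 = 51 tokens.
One more token must push some color to its target, so 51 + 1 = 52.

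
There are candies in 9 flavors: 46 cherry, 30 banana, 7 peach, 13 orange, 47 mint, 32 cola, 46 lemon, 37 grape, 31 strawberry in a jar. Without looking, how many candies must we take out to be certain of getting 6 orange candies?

The worst case draws every non-orange candy first: 46 + 30 + 7 + 47 + 32 + 46 + 37 + 31 = 276.
The next 6 draws are then forced to be orange, giving 276 + 6 = 282.

282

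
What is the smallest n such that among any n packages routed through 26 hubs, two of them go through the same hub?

27

There are 26 hubs acting as pigeonholes.
With 26 packages we could place one in each, avoiding any repeat.
One more forces some class to hold 2, so 26 + 1 = 27.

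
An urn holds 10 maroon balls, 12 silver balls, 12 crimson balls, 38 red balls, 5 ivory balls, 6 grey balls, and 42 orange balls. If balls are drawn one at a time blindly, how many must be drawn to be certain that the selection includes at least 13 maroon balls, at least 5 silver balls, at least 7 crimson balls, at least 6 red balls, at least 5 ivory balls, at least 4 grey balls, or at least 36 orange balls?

Each of the 7 colors has its own threshold; avoid all of them simultaneously.
The worst case stops just short of every target: all 10 maroon, 4 silver, 6 crimson, 5 red, 4 ivory, 3 grey, 35 orange — 10 + 4 + 6 + 5 + 4 + 3 + 35 = 67 balls.
One more ball must push some color to its target, so 67 + 1 = 68.

68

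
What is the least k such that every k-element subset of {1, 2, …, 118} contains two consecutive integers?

60

Partition {1, …, 118} into 59 pairs: {1,2}, {3,4}, …, {117,118}.
Choosing 59 integers — say the 59 even numbers 2, 4, …, 118 — takes one from each pair and avoids the property.
Choosing 60 forces two into the same pair by pigeonhole, and those are consecutive. So 60.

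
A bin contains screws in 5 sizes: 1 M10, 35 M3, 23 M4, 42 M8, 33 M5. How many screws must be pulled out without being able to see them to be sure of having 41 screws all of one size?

In the worst case we take at most 40 of each size, but all 1 M10, all 35 M3, all 23 M4, and all 33 M5 (fewer than 40), giving 1 + 35 + 23 + 40 + 33 = 132.
One more screw then forces some size to 41, so 132 + 1 = 133.

133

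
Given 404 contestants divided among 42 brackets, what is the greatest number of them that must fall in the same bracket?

10

The 404 contestants fall into 42 brackets.
If each of the 42 brackets held at most 9, the total would be at most 42 × 9 = 378 < 404, a contradiction.
So at least one holds ⌈404/42⌉ = 10.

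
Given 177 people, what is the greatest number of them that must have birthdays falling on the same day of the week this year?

26

There are 7 days of the week, which serve as the pigeonholes.
If each of the 7 days of the week held at most 25, the total would be at most 7 × 25 = 175 < 177, a contradiction.
So at least one holds ⌈177/7⌉ = 26.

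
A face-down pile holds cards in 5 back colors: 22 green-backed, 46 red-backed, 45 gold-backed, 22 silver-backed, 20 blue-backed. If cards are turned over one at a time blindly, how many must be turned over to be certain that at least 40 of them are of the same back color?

In the worst case we take at most 39 of each back color, but all 22 green-backed, all 22 silver-backed, and all 20 blue-backed (fewer than 39), giving 22 + 39 + 39 + 22 + 20 = 142.
One more card then forces some back color to 40, so 142 + 1 = 143.

143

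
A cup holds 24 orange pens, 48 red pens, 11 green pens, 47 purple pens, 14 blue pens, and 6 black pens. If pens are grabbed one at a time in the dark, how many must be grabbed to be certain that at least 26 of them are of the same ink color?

106

Treat the 6 ink colors as pigeonholes.
In the worst case we take at most 25 of each ink color, but all 24 orange, all 11 green, all 14 blue, and all 6 black (fewer than 25), giving 24 + 25 + 11 + 25 + 14 + 6 = 105.
One more pen then forces some ink color to 26, so 105 + 1 = 106.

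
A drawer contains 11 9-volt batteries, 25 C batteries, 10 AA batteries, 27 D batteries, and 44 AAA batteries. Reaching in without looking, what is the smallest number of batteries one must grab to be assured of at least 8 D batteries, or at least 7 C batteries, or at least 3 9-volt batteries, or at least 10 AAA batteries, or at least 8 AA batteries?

32

The worst case stops just short of every target: 2 9-volt, 6 C, 7 AA, 7 D, 9 AAA — 2 + 6 + 7 + 7 + 9 = 31 batteries.
One more battery must push some type to its target, so 31 + 1 = 32.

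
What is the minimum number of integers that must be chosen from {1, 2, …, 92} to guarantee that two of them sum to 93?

47

Partition {1, …, 92} into 46 pairs: {1,92}, {2,91}, …, {46,47}.
Choosing 46 integers — say the integers 1 through 46 — takes one from each pair and avoids the property.
Choosing 47 forces two into the same pair by pigeonhole, and those sum to 93. So 47.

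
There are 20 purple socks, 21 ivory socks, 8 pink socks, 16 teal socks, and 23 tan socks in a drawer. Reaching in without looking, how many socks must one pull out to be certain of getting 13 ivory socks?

80

The worst case draws every non-ivory sock first: 20 + 8 + 16 + 23 = 67.
The next 13 draws are then forced to be ivory, giving 67 + 13 = 80.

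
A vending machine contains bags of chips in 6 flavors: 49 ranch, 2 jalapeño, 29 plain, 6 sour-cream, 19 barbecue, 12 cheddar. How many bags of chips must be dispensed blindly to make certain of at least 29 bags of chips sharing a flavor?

96

In the worst case we take at most 28 of each flavor, but all 2 jalapeño, all 6 sour-cream, all 19 barbecue, and all 12 cheddar (fewer than 28), giving 28 + 2 + 28 + 6 + 19 + 12 = 95.
One more bag of chips then forces some flavor to 29, so 95 + 1 = 96.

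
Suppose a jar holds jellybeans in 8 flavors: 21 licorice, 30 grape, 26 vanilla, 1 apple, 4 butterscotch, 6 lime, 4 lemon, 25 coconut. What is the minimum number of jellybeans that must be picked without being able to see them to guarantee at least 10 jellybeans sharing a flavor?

In the worst case we take at most 9 of each flavor, but all 1 apple, all 4 butterscotch, all 6 lime, and all 4 lemon (fewer than 9), giving 9 + 9 + 9 + 1 + 4 + 6 + 4 + 9 = 51.
One more jellybean then forces some flavor to 10, so 51 + 1 = 52.

52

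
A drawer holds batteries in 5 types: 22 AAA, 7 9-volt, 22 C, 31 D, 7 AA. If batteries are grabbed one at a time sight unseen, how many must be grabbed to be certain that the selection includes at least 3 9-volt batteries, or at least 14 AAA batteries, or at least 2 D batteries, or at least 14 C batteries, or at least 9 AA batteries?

The worst case stops just short of every target: 13 AAA, 2 9-volt, 13 C, 1 D, all 7 AA — 13 + 2 + 13 + 1 + 7 = 36 batteries.
One more battery must push some type to its target, so 36 + 1 = 37.

37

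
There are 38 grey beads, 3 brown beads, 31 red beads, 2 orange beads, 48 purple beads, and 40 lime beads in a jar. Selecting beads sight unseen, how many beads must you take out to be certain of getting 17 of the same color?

70

In the worst case we take at most 16 of each color, but all 3 brown and all 2 orange (fewer than 16), giving 16 + 3 + 16 + 2 + 16 + 16 = 69.
One more bead then forces some color to 17, so 69 + 1 = 70.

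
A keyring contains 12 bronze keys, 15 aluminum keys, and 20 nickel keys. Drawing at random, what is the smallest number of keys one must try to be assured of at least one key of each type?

The hardest type to obtain is bronze: we could draw every other key first — 47 − 12 = 35 keys — without a single bronze one.
The next draw must be bronze, so 35 + 1 = 36.

36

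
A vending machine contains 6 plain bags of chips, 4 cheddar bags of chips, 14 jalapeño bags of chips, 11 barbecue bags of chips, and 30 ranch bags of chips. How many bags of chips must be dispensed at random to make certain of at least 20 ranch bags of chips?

The worst case draws every non-ranch bag of chips first: 6 + 4 + 14 + 11 = 35.
The next 20 draws are then forced to be ranch, giving 35 + 20 = 55.

55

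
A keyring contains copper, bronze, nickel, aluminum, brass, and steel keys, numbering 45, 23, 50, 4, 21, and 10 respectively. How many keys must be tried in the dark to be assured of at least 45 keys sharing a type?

In the worst case we take at most 44 of each type, but all 23 bronze, all 4 aluminum, all 21 brass, and all 10 steel (fewer than 44), giving 44 + 23 + 44 + 4 + 21 + 10 = 146.
One more key then forces some type to 45, so 146 + 1 = 147.

147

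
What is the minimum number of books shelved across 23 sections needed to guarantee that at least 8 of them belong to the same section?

There are 23 sections acting as pigeonholes.
With 23 × 7 = 161 books we could place exactly 7 in each, with no class reaching 8.
One more forces some class to hold 8, so 161 + 1 = 162.

162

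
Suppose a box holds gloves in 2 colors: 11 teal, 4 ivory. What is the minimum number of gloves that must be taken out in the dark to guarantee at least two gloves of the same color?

Treat the 2 colors as pigeonholes.
The worst case takes 1 glove of each color without reaching 2 of any: 2 × 1 = 2.
The next glove must bring some color to 2, so 2 + 1 = 3.

3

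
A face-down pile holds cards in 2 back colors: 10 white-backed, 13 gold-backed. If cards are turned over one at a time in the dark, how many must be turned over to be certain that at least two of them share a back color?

3

The worst case takes 1 card of each back color without reaching 2 of any: 2 × 1 = 2.
The next card must bring some back color to 2, so 2 + 1 = 3.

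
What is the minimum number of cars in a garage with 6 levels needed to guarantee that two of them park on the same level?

There are 6 levels acting as pigeonholes.
With 6 cars we could place one in each, avoiding any repeat.
One more forces some class to hold 2, so 6 + 1 = 7.

7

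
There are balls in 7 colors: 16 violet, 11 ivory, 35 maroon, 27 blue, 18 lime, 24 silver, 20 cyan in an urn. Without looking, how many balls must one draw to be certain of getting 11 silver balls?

138

The worst case draws every non-silver ball first: 16 + 11 + 35 + 27 + 18 + 20 = 127.
The next 11 draws are then forced to be silver, giving 127 + 11 = 138.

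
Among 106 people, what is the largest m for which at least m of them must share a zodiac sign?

The 106 people fall into 12 zodiac signs.
If each of the 12 zodiac signs held at most 8, the total would be at most 12 × 8 = 96 < 106, a contradiction.
So at least one holds ⌈106/12⌉ = 9.

9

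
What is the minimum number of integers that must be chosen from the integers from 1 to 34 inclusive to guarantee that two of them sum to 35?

Partition {1, …, 34} into 17 pairs: {1,34}, {2,33}, …, {17,18}.
Choosing 17 integers — say the integers 1 through 17 — takes one from each pair and avoids the property.
Choosing 18 forces two into the same pair by pigeonhole, and those sum to 35. So 18.

18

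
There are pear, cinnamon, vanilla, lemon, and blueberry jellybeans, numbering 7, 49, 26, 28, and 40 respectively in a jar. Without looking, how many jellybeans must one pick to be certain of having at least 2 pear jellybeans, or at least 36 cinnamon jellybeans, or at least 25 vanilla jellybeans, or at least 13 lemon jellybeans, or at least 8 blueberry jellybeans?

Each of the 5 flavors has its own threshold; avoid all of them simultaneously.
The worst case stops just short of every target: 1 pear, 35 cinnamon, 24 vanilla, 12 lemon, 7 blueberry — 1 + 35 + 24 + 12 + 7 = 79 jellybeans.
One more jellybean must push some flavor to its target, so 79 + 1 = 80.

80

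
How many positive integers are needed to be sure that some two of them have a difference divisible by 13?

14

Two integers differ by a multiple of 13 exactly when they share a remainder mod 13.
There are 13 residue classes mod 13, so 13 integers can all lie in distinct classes.
One more integer must repeat a residue, giving a difference divisible by 13. So n = 13 + 1 = 14.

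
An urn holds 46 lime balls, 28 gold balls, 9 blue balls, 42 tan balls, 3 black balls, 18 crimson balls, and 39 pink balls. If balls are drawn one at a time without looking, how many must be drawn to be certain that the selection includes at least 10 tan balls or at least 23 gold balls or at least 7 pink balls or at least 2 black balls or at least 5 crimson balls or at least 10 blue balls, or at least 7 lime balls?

58

Each of the 7 colors has its own threshold; avoid all of them simultaneously.
The worst case stops just short of every target: 6 lime, 22 gold, 9 blue, 9 tan, 1 black, 4 crimson, 6 pink — 6 + 22 + 9 + 9 + 1 + 4 + 6 = 57 balls.
One more ball must push some color to its target, so 57 + 1 = 58.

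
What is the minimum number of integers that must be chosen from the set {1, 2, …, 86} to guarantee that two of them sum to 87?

44

Partition {1, …, 86} into 43 pairs: {1,86}, {2,85}, …, {43,44}.
Choosing 43 integers — say the integers 1 through 43 — takes one from each pair and avoids the property.
Choosing 44 forces two into the same pair by pigeonhole, and those sum to 87. So 44.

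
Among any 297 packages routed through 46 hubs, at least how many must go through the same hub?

If each of the 46 hubs held at most 6, the total would be at most 46 × 6 = 276 < 297, a contradiction.
So at least one holds ⌈297/46⌉ = 7.

7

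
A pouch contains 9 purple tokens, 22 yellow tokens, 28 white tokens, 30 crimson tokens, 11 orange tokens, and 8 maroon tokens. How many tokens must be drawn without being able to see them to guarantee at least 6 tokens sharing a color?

31

The worst case takes 5 tokens of each color without reaching 6 of any: 6 × 5 = 30.
The next token must bring some color to 6, so 30 + 1 = 31.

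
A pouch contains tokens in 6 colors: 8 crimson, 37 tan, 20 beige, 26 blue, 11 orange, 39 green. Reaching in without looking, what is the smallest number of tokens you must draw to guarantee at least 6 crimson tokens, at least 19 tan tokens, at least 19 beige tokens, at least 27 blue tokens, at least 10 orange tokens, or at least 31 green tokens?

107

The worst case stops just short of every target: 5 crimson, 18 tan, 18 beige, 26 blue, 9 orange, 30 green — 5 + 18 + 18 + 26 + 9 + 30 = 106 tokens.
One more token must push some color to its target, so 106 + 1 = 107.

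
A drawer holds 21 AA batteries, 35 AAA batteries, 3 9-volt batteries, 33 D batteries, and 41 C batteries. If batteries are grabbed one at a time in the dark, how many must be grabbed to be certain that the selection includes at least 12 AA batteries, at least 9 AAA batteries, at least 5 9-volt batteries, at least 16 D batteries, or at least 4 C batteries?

41

The worst case stops just short of every target: 11 AA, 8 AAA, all 3 9-volt, 15 D, 3 C — 11 + 8 + 3 + 15 + 3 = 40 batteries.
One more battery must push some type to its target, so 40 + 1 = 41.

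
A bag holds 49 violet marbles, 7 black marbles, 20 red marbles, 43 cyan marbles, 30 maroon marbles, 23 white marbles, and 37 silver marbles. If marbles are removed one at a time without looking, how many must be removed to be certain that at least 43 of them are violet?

203

The worst case draws every non-violet marble first: 7 + 20 + 43 + 30 + 23 + 37 = 160.
The next 43 draws are then forced to be violet, giving 160 + 43 = 203.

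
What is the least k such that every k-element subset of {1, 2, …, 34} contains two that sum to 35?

18

Partition {1, …, 34} into 17 pairs: {1,34}, {2,33}, …, {17,18}.
Choosing 17 integers — say the integers 1 through 17 — takes one from each pair and avoids the property.
Choosing 18 forces two into the same pair by pigeonhole, and those sum to 35. So 18.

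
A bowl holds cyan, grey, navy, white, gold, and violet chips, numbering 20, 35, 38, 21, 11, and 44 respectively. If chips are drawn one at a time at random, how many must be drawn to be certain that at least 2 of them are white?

150

The worst case draws every non-white chip first: 20 + 35 + 38 + 11 + 44 = 148.
The next 2 draws are then forced to be white, giving 148 + 2 = 150.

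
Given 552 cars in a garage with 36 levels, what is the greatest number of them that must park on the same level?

The 552 cars fall into 36 levels.
If each of the 36 levels held at most 15, the total would be at most 36 × 15 = 540 < 552, a contradiction.
So at least one holds ⌈552/36⌉ = 16.

16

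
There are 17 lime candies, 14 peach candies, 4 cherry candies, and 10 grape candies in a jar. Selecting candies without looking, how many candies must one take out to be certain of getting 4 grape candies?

39

The worst case draws every non-grape candy first: 17 + 14 + 4 = 35.
The next 4 draws are then forced to be grape, giving 35 + 4 = 39.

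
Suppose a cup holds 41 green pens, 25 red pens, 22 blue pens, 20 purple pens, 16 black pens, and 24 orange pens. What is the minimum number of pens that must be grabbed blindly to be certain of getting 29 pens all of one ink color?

136

In the worst case we take at most 28 of each ink color, but all 25 red, all 22 blue, all 20 purple, all 16 black, and all 24 orange (fewer than 28), giving 28 + 25 + 22 + 20 + 16 + 24 = 135.
One more pen then forces some ink color to 29, so 135 + 1 = 136.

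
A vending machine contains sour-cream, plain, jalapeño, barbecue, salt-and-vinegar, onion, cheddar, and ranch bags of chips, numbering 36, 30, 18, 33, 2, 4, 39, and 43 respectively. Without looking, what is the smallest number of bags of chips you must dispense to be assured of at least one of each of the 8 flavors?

204

The hardest flavor to obtain is salt-and-vinegar: we could draw every other bag of chips first — 205 − 2 = 203 bags of chips — without a single salt-and-vinegar one.
The next draw must be salt-and-vinegar, so 203 + 1 = 204.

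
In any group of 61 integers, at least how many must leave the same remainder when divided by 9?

7

The 61 integers fall into 9 residue classes modulo 9.
If each of the 9 residue classes modulo 9 held at most 6, the total would be at most 9 × 6 = 54 < 61, a contradiction.
So at least one holds ⌈61/9⌉ = 7.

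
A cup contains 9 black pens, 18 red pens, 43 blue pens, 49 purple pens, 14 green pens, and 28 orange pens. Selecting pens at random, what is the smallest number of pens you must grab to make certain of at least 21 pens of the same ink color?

102

Treat the 6 ink colors as pigeonholes.
In the worst case we take at most 20 of each ink color, but all 9 black, all 18 red, and all 14 green (fewer than 20), giving 9 + 18 + 20 + 20 + 14 + 20 = 101.
One more pen then forces some ink color to 21, so 101 + 1 = 102.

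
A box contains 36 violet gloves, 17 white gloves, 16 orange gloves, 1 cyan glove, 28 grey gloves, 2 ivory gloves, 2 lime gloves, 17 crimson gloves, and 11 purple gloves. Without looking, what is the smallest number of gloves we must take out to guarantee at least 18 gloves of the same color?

101

Treat the 9 colors as pigeonholes.
In the worst case we take at most 17 of each color, but all 16 orange, all 1 cyan, all 2 ivory, all 2 lime, and all 11 purple (fewer than 17), giving 17 + 17 + 16 + 1 + 17 + 2 + 2 + 17 + 11 = 100.
One more glove then forces some color to 18, so 100 + 1 = 101.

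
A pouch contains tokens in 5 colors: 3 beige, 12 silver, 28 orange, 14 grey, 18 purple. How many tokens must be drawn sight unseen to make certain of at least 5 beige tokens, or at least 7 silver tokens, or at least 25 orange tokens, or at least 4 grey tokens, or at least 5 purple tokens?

Each of the 5 colors has its own threshold; avoid all of them simultaneously.
The worst case stops just short of every target: all 3 beige, 6 silver, 24 orange, 3 grey, 4 purple — 3 + 6 + 24 + 3 + 4 = 40 tokens.
One more token must push some color to its target, so 40 + 1 = 41.

41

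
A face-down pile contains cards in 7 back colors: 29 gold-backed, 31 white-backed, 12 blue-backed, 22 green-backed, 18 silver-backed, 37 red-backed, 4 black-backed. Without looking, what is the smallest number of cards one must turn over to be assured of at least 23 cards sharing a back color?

123

Treat the 7 back colors as pigeonholes.
In the worst case we take at most 22 of each back color, but all 12 blue-backed, all 18 silver-backed, and all 4 black-backed (fewer than 22), giving 22 + 22 + 12 + 22 + 18 + 22 + 4 = 122.
One more card then forces some back color to 23, so 122 + 1 = 123.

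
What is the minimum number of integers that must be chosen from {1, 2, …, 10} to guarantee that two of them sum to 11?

6

Partition {1, …, 10} into 5 pairs: {1,10}, {2,9}, …, {5,6}.
Choosing 5 integers — say the integers 1 through 5 — takes one from each pair and avoids the property.
Choosing 6 forces two into the same pair by pigeonhole, and those sum to 11. So 6.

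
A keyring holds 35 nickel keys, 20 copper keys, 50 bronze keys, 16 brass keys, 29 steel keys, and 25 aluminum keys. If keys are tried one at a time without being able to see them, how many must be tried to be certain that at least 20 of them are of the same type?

112

In the worst case we take at most 19 of each type, but all 16 brass (fewer than 19), giving 19 + 19 + 19 + 16 + 19 + 19 = 111.
One more key then forces some type to 20, so 111 + 1 = 112.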